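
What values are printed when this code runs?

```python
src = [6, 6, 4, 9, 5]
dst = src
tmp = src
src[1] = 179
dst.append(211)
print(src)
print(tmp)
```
[6, 179, 4, 9, 5, 211]
[6, 179, 4, 9, 5, 211]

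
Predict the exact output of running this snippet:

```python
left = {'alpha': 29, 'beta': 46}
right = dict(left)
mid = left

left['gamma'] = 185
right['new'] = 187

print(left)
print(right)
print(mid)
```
{'alpha': 29, 'beta': 46, 'gamma': 185}
{'alpha': 29, 'beta': 46, 'new': 187}
{'alpha': 29, 'beta': 46, 'gamma': 185}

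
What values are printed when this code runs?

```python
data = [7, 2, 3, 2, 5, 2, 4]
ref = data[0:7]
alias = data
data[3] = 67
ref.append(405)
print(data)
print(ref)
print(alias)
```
[7, 2, 3, 67, 5, 2, 4]
[7, 2, 3, 2, 5, 2, 4, 405]
[7, 2, 3, 67, 5, 2, 4]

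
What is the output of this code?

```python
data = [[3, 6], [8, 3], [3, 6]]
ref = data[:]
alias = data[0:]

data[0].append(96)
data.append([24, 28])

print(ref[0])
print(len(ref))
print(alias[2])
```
[3, 6, 96]
3
[3, 6]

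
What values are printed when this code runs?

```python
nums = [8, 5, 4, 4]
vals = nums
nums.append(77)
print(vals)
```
[8, 5, 4, 4, 77]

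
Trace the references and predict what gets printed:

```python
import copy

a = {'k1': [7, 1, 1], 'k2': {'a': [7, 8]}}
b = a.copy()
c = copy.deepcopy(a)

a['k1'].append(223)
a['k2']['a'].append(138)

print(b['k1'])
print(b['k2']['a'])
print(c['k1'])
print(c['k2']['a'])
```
[7, 1, 1, 223]
[7, 8, 138]
[7, 1, 1]
[7, 8]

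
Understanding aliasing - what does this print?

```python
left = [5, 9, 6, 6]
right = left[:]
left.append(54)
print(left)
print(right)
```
[5, 9, 6, 6, 54]
[5, 9, 6, 6]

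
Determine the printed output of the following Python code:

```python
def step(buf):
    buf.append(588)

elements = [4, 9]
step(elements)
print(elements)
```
[4, 9, 588]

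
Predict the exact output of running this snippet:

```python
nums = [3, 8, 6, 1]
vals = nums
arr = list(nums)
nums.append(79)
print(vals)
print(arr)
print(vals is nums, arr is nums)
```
[3, 8, 6, 1, 79]
[3, 8, 6, 1]
True False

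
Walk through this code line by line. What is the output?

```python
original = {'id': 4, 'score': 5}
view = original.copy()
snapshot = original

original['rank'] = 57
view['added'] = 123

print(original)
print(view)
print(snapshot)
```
{'id': 4, 'score': 5, 'rank': 57}
{'id': 4, 'score': 5, 'added': 123}
{'id': 4, 'score': 5, 'rank': 57}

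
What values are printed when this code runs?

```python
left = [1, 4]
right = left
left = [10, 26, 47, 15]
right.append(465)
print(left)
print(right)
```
[10, 26, 47, 15]
[1, 4, 465]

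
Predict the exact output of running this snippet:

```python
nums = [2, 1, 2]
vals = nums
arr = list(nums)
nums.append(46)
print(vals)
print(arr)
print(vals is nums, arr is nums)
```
[2, 1, 2, 46]
[2, 1, 2]
True False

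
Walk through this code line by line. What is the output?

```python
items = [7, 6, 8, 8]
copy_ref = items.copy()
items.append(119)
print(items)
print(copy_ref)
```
[7, 6, 8, 8, 119]
[7, 6, 8, 8]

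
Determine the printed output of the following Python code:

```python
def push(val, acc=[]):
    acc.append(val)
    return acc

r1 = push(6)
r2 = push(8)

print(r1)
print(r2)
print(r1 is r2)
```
[6, 8]
[6, 8]
True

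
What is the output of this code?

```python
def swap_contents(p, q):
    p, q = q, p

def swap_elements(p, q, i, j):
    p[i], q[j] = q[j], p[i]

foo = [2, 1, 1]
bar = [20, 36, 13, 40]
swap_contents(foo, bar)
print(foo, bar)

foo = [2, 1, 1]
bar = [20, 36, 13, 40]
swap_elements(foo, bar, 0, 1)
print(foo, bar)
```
[2, 1, 1] [20, 36, 13, 40]
[36, 1, 1] [20, 2, 13, 40]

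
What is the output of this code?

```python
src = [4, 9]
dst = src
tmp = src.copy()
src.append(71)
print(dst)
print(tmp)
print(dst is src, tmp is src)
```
[4, 9, 71]
[4, 9]
True False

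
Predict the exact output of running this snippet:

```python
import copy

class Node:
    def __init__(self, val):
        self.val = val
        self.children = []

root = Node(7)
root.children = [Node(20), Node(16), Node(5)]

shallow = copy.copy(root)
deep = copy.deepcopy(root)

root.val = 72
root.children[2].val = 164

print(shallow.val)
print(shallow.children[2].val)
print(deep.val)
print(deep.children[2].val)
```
7
164
7
5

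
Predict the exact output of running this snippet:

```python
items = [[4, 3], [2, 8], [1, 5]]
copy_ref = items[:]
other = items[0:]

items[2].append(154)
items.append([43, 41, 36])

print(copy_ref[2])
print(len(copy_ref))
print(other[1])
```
[1, 5, 154]
3
[2, 8]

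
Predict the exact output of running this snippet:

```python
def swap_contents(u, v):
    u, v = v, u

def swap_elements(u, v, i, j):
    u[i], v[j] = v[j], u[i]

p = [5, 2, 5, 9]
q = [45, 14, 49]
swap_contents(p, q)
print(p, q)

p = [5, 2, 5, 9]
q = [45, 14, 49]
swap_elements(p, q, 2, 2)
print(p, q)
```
[5, 2, 5, 9] [45, 14, 49]
[5, 2, 49, 9] [45, 14, 5]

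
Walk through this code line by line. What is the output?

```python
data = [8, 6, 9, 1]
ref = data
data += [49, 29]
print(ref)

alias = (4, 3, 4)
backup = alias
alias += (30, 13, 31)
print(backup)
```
[8, 6, 9, 1, 49, 29]
(4, 3, 4)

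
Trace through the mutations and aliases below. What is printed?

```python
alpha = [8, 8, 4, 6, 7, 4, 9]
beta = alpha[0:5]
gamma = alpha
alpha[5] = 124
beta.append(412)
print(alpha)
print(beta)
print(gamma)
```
[8, 8, 4, 6, 7, 124, 9]
[8, 8, 4, 6, 7, 412]
[8, 8, 4, 6, 7, 124, 9]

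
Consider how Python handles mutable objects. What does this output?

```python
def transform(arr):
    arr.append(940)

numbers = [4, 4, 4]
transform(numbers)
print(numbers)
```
[4, 4, 4, 940]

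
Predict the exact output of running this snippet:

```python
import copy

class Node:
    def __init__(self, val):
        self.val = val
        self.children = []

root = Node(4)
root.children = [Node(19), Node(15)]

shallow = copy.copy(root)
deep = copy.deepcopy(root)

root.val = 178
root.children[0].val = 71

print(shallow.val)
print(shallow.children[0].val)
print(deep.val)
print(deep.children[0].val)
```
4
71
4
19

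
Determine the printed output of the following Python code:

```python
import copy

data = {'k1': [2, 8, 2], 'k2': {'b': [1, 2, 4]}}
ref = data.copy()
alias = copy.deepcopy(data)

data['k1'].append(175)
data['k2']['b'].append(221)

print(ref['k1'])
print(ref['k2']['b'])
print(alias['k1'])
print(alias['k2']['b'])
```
[2, 8, 2, 175]
[1, 2, 4, 221]
[2, 8, 2]
[1, 2, 4]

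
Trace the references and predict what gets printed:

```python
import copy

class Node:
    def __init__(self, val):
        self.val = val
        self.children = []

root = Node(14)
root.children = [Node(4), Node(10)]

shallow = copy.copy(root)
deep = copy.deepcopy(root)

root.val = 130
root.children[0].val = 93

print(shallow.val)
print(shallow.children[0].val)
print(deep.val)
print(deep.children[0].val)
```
14
93
14
4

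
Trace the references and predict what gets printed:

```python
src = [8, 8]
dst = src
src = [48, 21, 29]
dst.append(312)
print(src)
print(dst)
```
[48, 21, 29]
[8, 8, 312]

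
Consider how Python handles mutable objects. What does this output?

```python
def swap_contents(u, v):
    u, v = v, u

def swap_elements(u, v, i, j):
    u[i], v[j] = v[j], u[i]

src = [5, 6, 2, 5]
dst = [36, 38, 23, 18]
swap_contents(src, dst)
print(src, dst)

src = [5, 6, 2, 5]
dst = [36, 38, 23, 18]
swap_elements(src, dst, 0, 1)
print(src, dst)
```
[5, 6, 2, 5] [36, 38, 23, 18]
[38, 6, 2, 5] [36, 5, 23, 18]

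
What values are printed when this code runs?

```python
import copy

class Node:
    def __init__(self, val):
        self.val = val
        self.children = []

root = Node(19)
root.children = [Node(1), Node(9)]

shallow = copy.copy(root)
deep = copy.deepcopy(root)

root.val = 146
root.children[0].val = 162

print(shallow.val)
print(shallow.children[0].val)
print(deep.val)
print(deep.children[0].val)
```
19
162
19
1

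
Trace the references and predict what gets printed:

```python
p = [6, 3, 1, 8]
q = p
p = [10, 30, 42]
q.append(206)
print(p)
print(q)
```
[10, 30, 42]
[6, 3, 1, 8, 206]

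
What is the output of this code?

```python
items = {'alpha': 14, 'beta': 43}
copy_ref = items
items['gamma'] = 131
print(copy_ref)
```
{'alpha': 14, 'beta': 43, 'gamma': 131}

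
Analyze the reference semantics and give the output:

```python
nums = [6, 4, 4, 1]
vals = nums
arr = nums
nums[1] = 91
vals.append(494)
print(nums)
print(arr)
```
[6, 91, 4, 1, 494]
[6, 91, 4, 1, 494]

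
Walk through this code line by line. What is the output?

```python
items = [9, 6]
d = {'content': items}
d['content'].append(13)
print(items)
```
[9, 6, 13]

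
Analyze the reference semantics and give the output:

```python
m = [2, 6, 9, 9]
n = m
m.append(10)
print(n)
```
[2, 6, 9, 9, 10]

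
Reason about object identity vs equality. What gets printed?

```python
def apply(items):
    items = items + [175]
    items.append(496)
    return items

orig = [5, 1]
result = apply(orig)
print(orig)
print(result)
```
[5, 1]
[5, 1, 175, 496]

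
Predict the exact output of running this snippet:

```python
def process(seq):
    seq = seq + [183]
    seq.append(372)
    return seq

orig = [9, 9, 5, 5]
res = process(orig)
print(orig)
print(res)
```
[9, 9, 5, 5]
[9, 9, 5, 5, 183, 372]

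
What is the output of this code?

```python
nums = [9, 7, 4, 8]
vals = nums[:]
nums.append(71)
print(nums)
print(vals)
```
[9, 7, 4, 8, 71]
[9, 7, 4, 8]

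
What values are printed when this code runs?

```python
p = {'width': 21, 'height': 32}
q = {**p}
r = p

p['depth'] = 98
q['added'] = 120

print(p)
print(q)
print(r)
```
{'width': 21, 'height': 32, 'depth': 98}
{'width': 21, 'height': 32, 'added': 120}
{'width': 21, 'height': 32, 'depth': 98}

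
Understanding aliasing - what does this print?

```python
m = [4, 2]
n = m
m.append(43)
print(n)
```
[4, 2, 43]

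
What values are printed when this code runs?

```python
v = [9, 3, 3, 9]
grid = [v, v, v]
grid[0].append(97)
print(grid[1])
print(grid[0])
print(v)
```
[9, 3, 3, 9, 97]
[9, 3, 3, 9, 97]
[9, 3, 3, 9, 97]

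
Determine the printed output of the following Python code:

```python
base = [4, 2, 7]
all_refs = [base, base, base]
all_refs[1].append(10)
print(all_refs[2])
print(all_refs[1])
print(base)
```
[4, 2, 7, 10]
[4, 2, 7, 10]
[4, 2, 7, 10]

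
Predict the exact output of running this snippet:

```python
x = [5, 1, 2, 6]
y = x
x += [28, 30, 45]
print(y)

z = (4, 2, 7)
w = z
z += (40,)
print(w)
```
[5, 1, 2, 6, 28, 30, 45]
(4, 2, 7)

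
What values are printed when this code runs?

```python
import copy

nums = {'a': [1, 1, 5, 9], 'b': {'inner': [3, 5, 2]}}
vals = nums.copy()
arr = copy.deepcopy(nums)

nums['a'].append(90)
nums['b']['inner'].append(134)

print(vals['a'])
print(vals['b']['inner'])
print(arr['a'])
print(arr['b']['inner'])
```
[1, 1, 5, 9, 90]
[3, 5, 2, 134]
[1, 1, 5, 9]
[3, 5, 2]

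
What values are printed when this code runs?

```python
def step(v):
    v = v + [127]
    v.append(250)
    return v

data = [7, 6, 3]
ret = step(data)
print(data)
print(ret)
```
[7, 6, 3]
[7, 6, 3, 127, 250]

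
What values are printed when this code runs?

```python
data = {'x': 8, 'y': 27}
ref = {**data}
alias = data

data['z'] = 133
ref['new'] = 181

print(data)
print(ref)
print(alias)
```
{'x': 8, 'y': 27, 'z': 133}
{'x': 8, 'y': 27, 'new': 181}
{'x': 8, 'y': 27, 'z': 133}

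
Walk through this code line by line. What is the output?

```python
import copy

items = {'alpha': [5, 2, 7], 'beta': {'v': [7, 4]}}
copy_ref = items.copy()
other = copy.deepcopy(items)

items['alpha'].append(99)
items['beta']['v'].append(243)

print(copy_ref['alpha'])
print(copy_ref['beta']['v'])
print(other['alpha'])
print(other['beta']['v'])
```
[5, 2, 7, 99]
[7, 4, 243]
[5, 2, 7]
[7, 4]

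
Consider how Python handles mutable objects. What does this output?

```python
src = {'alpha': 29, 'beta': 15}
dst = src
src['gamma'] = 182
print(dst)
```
{'alpha': 29, 'beta': 15, 'gamma': 182}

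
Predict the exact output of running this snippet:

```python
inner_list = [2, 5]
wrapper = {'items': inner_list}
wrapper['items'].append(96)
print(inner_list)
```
[2, 5, 96]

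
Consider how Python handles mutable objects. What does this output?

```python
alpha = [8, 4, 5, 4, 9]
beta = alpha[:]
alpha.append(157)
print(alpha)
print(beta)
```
[8, 4, 5, 4, 9, 157]
[8, 4, 5, 4, 9]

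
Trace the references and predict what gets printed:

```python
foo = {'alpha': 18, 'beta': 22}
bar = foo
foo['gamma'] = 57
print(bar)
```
{'alpha': 18, 'beta': 22, 'gamma': 57}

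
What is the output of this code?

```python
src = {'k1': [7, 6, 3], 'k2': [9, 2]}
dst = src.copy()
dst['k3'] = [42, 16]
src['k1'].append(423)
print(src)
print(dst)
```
{'k1': [7, 6, 3, 423], 'k2': [9, 2]}
{'k1': [7, 6, 3, 423], 'k2': [9, 2], 'k3': [42, 16]}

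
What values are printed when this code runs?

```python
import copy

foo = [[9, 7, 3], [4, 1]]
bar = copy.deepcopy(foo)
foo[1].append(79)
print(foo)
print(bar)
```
[[9, 7, 3], [4, 1, 79]]
[[9, 7, 3], [4, 1]]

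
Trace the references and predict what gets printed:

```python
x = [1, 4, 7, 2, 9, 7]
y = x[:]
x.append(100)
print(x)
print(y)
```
[1, 4, 7, 2, 9, 7, 100]
[1, 4, 7, 2, 9, 7]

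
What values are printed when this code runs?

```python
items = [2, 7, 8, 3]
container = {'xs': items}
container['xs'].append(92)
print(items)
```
[2, 7, 8, 3, 92]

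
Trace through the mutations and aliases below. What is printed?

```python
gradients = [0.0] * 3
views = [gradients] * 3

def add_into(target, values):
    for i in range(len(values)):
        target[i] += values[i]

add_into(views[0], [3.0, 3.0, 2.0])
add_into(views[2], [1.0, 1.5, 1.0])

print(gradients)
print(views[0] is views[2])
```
[4.0, 4.5, 3.0]
True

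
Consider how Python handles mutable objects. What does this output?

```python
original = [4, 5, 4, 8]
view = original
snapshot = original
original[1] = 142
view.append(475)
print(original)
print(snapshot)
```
[4, 142, 4, 8, 475]
[4, 142, 4, 8, 475]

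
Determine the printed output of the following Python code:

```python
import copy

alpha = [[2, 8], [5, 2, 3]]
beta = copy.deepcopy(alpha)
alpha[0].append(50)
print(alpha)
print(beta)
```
[[2, 8, 50], [5, 2, 3]]
[[2, 8], [5, 2, 3]]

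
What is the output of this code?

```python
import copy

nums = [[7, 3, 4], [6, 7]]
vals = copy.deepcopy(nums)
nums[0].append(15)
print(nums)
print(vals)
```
[[7, 3, 4, 15], [6, 7]]
[[7, 3, 4], [6, 7]]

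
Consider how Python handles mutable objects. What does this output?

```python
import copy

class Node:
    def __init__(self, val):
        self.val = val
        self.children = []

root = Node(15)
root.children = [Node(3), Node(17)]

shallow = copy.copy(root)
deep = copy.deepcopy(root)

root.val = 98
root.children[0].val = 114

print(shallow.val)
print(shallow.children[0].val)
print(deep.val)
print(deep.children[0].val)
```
15
114
15
3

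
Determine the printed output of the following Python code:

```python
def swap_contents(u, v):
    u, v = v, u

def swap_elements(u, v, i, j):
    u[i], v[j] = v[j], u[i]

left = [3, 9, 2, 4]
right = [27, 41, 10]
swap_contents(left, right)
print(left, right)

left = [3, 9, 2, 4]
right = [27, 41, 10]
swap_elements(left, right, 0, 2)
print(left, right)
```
[3, 9, 2, 4] [27, 41, 10]
[10, 9, 2, 4] [27, 41, 3]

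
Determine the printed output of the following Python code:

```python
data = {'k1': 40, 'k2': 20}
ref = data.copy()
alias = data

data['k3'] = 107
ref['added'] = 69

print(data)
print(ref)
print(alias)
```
{'k1': 40, 'k2': 20, 'k3': 107}
{'k1': 40, 'k2': 20, 'added': 69}
{'k1': 40, 'k2': 20, 'k3': 107}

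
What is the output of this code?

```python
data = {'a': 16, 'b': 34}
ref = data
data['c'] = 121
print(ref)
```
{'a': 16, 'b': 34, 'c': 121}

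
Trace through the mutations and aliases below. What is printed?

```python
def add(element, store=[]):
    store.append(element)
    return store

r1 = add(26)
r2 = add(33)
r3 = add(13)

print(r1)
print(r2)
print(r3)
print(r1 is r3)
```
[26, 33, 13]
[26, 33, 13]
[26, 33, 13]
True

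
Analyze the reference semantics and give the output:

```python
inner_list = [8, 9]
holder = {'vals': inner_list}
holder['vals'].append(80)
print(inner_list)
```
[8, 9, 80]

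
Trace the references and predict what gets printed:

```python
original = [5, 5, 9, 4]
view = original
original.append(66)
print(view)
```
[5, 5, 9, 4, 66]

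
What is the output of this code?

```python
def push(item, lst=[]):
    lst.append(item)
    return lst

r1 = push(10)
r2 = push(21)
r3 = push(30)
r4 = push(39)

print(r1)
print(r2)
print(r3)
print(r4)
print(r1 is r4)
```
[10, 21, 30, 39]
[10, 21, 30, 39]
[10, 21, 30, 39]
[10, 21, 30, 39]
True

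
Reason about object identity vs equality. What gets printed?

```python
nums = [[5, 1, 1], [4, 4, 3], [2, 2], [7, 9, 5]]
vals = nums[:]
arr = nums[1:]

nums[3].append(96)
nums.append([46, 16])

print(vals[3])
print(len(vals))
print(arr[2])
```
[7, 9, 5, 96]
4
[7, 9, 5, 96]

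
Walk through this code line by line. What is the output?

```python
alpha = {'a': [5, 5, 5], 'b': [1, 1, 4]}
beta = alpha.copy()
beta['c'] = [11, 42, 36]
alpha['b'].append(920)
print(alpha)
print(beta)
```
{'a': [5, 5, 5], 'b': [1, 1, 4, 920]}
{'a': [5, 5, 5], 'b': [1, 1, 4, 920], 'c': [11, 42, 36]}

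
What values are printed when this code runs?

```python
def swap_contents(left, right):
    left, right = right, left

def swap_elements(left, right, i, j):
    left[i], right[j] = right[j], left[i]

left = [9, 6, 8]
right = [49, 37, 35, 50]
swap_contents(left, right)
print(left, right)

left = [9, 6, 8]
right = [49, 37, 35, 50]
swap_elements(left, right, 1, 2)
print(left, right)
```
[9, 6, 8] [49, 37, 35, 50]
[9, 35, 8] [49, 37, 6, 50]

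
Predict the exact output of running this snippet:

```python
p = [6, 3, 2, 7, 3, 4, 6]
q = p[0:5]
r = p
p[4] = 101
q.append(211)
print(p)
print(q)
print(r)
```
[6, 3, 2, 7, 101, 4, 6]
[6, 3, 2, 7, 3, 211]
[6, 3, 2, 7, 101, 4, 6]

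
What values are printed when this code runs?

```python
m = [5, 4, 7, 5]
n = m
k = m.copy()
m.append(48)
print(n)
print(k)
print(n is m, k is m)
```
[5, 4, 7, 5, 48]
[5, 4, 7, 5]
True False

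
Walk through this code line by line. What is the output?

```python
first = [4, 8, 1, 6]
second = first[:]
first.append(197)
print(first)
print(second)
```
[4, 8, 1, 6, 197]
[4, 8, 1, 6]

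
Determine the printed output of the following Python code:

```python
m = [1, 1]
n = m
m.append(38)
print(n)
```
[1, 1, 38]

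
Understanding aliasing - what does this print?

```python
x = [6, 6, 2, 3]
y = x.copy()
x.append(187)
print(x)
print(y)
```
[6, 6, 2, 3, 187]
[6, 6, 2, 3]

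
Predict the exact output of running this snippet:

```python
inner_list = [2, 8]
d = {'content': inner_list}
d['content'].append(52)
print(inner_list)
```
[2, 8, 52]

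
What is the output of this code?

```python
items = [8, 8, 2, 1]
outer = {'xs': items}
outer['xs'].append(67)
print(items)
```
[8, 8, 2, 1, 67]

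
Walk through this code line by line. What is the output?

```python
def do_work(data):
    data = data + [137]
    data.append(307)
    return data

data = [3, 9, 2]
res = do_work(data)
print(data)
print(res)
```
[3, 9, 2]
[3, 9, 2, 137, 307]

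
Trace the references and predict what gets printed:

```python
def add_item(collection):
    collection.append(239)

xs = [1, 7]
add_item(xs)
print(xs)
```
[1, 7, 239]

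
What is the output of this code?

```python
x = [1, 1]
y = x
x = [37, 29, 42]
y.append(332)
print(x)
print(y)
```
[37, 29, 42]
[1, 1, 332]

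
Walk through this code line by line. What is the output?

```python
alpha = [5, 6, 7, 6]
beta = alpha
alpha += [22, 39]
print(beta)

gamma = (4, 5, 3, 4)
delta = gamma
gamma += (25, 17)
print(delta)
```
[5, 6, 7, 6, 22, 39]
(4, 5, 3, 4)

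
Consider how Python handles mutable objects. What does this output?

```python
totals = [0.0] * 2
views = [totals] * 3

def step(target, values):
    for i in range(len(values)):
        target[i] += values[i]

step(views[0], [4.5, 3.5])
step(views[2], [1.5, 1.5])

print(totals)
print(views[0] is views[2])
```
[6.0, 5.0]
True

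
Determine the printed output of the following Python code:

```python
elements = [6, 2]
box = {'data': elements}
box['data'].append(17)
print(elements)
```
[6, 2, 17]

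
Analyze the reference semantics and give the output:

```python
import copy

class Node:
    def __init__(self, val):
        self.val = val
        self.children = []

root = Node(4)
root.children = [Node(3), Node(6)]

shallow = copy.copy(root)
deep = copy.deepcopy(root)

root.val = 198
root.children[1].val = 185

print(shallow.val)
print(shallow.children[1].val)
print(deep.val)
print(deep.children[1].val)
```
4
185
4
6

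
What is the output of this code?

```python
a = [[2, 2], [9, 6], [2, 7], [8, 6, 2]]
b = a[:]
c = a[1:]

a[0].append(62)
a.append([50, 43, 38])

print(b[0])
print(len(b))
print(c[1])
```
[2, 2, 62]
4
[2, 7]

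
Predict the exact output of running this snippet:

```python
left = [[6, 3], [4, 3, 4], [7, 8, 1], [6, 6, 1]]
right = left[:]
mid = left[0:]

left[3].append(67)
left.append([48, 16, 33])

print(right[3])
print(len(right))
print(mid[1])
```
[6, 6, 1, 67]
4
[4, 3, 4]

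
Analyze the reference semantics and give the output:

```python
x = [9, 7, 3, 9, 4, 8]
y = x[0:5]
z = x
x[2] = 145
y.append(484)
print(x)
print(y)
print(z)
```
[9, 7, 145, 9, 4, 8]
[9, 7, 3, 9, 4, 484]
[9, 7, 145, 9, 4, 8]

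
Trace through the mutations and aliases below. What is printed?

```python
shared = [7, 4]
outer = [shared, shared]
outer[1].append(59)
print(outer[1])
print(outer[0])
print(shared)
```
[7, 4, 59]
[7, 4, 59]
[7, 4, 59]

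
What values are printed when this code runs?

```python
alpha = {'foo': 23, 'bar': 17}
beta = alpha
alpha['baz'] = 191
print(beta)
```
{'foo': 23, 'bar': 17, 'baz': 191}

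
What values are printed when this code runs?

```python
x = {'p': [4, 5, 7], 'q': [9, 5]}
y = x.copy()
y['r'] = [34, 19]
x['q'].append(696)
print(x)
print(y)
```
{'p': [4, 5, 7], 'q': [9, 5, 696]}
{'p': [4, 5, 7], 'q': [9, 5, 696], 'r': [34, 19]}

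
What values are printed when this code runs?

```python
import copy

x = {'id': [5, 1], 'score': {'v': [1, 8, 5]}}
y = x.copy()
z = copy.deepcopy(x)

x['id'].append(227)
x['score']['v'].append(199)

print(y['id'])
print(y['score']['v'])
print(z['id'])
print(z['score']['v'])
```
[5, 1, 227]
[1, 8, 5, 199]
[5, 1]
[1, 8, 5]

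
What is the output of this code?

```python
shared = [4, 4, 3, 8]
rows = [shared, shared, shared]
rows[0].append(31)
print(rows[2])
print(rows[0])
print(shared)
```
[4, 4, 3, 8, 31]
[4, 4, 3, 8, 31]
[4, 4, 3, 8, 31]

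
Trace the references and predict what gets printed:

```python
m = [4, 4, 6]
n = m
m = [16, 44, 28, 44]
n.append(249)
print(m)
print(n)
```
[16, 44, 28, 44]
[4, 4, 6, 249]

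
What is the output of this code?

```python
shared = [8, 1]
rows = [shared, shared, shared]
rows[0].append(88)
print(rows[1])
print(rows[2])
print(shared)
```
[8, 1, 88]
[8, 1, 88]
[8, 1, 88]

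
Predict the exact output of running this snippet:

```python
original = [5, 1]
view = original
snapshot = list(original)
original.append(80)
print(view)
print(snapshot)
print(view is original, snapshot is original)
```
[5, 1, 80]
[5, 1]
True False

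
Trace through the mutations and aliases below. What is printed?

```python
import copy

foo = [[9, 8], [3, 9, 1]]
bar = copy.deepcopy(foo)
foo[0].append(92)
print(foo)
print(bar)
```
[[9, 8, 92], [3, 9, 1]]
[[9, 8], [3, 9, 1]]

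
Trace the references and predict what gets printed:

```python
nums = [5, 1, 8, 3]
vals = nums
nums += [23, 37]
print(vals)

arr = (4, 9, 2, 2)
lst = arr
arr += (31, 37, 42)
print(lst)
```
[5, 1, 8, 3, 23, 37]
(4, 9, 2, 2)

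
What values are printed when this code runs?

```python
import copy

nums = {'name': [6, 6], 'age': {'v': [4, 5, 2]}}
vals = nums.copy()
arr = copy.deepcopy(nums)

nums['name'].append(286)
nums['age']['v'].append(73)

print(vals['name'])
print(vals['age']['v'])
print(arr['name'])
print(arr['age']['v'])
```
[6, 6, 286]
[4, 5, 2, 73]
[6, 6]
[4, 5, 2]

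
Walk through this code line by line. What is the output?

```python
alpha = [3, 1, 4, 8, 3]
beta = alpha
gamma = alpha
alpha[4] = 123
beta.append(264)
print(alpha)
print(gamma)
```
[3, 1, 4, 8, 123, 264]
[3, 1, 4, 8, 123, 264]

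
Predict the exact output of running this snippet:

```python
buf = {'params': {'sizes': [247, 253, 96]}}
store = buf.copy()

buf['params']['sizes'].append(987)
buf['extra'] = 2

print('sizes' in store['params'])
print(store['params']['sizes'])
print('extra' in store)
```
True
[247, 253, 96, 987]
False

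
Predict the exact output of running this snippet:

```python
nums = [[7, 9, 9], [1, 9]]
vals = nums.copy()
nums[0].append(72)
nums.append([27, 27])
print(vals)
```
[[7, 9, 9, 72], [1, 9]]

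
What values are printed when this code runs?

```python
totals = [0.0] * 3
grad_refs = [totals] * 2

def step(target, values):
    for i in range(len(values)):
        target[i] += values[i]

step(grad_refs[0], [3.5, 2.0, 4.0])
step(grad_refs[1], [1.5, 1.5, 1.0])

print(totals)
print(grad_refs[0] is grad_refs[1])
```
[5.0, 3.5, 5.0]
True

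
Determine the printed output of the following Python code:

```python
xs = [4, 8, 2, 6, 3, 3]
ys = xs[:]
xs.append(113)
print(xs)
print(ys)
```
[4, 8, 2, 6, 3, 3, 113]
[4, 8, 2, 6, 3, 3]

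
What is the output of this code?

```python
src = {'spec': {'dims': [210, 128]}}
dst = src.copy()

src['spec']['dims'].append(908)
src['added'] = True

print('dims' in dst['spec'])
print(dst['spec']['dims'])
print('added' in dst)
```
True
[210, 128, 908]
False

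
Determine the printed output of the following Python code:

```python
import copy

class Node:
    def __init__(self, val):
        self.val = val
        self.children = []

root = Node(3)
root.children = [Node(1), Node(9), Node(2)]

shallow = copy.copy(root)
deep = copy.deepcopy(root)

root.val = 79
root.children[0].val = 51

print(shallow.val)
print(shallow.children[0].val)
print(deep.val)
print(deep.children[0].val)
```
3
51
3
1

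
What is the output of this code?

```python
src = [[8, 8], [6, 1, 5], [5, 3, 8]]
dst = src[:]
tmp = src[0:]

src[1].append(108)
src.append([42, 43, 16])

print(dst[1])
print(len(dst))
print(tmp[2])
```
[6, 1, 5, 108]
3
[5, 3, 8]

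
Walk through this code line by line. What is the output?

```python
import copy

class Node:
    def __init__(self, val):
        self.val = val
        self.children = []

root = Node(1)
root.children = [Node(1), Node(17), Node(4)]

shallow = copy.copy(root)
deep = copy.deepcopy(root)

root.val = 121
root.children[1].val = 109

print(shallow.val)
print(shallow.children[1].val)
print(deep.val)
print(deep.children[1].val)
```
1
109
1
17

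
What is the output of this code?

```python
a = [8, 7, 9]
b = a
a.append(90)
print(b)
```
[8, 7, 9, 90]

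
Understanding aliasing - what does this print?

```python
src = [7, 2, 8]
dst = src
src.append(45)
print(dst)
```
[7, 2, 8, 45]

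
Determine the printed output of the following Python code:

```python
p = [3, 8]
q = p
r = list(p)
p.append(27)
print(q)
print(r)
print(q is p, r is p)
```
[3, 8, 27]
[3, 8]
True False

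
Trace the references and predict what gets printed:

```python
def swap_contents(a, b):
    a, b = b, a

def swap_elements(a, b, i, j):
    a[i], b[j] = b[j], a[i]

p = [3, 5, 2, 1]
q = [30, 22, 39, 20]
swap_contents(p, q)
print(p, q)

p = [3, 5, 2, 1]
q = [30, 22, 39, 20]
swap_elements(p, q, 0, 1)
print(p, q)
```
[3, 5, 2, 1] [30, 22, 39, 20]
[22, 5, 2, 1] [30, 3, 39, 20]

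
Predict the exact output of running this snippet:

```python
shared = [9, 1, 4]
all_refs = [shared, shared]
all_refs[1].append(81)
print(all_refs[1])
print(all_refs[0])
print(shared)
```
[9, 1, 4, 81]
[9, 1, 4, 81]
[9, 1, 4, 81]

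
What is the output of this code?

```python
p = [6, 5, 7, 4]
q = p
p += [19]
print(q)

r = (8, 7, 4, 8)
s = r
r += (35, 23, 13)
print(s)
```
[6, 5, 7, 4, 19]
(8, 7, 4, 8)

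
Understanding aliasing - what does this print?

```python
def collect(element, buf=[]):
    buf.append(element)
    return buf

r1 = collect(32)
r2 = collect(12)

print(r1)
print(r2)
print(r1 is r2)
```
[32, 12]
[32, 12]
True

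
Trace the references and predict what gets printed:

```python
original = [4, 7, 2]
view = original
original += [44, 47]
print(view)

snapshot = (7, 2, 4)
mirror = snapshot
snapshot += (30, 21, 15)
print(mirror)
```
[4, 7, 2, 44, 47]
(7, 2, 4)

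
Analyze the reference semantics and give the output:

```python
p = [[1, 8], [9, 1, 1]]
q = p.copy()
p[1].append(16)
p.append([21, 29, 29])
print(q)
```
[[1, 8], [9, 1, 1, 16]]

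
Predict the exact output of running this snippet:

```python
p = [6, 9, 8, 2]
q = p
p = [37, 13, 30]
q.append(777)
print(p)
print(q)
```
[37, 13, 30]
[6, 9, 8, 2, 777]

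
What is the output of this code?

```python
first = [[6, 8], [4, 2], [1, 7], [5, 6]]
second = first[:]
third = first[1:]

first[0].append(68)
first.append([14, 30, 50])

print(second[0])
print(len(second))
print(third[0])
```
[6, 8, 68]
4
[4, 2]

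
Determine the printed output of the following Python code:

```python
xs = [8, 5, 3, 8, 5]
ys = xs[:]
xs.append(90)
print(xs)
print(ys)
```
[8, 5, 3, 8, 5, 90]
[8, 5, 3, 8, 5]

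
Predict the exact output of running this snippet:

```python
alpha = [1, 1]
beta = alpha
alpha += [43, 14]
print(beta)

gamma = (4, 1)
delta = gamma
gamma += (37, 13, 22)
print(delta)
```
[1, 1, 43, 14]
(4, 1)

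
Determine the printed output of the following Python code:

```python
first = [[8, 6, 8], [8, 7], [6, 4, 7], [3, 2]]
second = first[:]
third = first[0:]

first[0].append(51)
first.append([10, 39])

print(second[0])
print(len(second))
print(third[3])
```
[8, 6, 8, 51]
4
[3, 2]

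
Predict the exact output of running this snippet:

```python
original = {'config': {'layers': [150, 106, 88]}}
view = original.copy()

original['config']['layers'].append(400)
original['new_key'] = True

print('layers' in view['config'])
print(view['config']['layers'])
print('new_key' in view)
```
True
[150, 106, 88, 400]
False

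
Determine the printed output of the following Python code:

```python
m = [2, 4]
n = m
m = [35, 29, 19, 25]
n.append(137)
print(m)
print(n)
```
[35, 29, 19, 25]
[2, 4, 137]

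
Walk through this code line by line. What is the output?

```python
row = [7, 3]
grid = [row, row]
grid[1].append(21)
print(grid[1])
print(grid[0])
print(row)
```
[7, 3, 21]
[7, 3, 21]
[7, 3, 21]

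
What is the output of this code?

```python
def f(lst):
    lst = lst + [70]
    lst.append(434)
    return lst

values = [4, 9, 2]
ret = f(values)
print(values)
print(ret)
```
[4, 9, 2]
[4, 9, 2, 70, 434]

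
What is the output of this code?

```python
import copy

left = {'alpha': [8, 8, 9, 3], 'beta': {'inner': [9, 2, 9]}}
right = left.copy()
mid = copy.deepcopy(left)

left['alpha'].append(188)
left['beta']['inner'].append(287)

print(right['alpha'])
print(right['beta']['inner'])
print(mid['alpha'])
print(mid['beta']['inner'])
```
[8, 8, 9, 3, 188]
[9, 2, 9, 287]
[8, 8, 9, 3]
[9, 2, 9]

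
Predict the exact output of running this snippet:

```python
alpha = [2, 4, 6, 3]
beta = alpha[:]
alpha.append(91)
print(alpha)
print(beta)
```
[2, 4, 6, 3, 91]
[2, 4, 6, 3]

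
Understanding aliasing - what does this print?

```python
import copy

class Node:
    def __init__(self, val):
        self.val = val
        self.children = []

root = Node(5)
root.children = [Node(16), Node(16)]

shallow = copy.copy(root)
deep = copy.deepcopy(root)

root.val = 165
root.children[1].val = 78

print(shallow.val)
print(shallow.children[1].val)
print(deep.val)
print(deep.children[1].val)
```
5
78
5
16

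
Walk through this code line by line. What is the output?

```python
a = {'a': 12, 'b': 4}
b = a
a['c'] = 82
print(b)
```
{'a': 12, 'b': 4, 'c': 82}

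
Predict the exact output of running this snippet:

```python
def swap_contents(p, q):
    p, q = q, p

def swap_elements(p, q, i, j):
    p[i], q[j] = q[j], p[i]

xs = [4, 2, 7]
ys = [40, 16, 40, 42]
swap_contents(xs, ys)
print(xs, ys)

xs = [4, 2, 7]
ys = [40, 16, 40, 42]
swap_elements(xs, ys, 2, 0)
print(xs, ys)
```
[4, 2, 7] [40, 16, 40, 42]
[4, 2, 40] [7, 16, 40, 42]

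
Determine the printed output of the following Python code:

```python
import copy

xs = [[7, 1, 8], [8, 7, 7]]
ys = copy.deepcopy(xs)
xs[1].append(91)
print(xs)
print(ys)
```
[[7, 1, 8], [8, 7, 7, 91]]
[[7, 1, 8], [8, 7, 7]]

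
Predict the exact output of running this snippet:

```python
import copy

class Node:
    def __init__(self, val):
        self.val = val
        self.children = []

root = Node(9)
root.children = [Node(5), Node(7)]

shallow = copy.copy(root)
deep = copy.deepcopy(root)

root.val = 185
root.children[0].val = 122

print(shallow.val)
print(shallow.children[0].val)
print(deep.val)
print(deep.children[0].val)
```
9
122
9
5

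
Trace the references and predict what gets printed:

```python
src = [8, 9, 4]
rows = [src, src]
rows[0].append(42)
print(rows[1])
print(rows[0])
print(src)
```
[8, 9, 4, 42]
[8, 9, 4, 42]
[8, 9, 4, 42]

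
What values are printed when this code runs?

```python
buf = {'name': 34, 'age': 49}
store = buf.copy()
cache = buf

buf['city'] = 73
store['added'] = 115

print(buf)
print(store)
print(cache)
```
{'name': 34, 'age': 49, 'city': 73}
{'name': 34, 'age': 49, 'added': 115}
{'name': 34, 'age': 49, 'city': 73}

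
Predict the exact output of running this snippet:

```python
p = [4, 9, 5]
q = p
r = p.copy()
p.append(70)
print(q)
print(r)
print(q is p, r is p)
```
[4, 9, 5, 70]
[4, 9, 5]
True False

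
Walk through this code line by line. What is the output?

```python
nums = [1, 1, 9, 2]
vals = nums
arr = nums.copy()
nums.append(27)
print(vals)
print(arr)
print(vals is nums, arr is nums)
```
[1, 1, 9, 2, 27]
[1, 1, 9, 2]
True False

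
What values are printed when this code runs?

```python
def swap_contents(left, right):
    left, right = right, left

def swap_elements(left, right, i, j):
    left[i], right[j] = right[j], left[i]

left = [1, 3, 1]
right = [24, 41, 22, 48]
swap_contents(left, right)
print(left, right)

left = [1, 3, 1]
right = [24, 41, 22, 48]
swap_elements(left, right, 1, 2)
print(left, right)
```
[1, 3, 1] [24, 41, 22, 48]
[1, 22, 1] [24, 41, 3, 48]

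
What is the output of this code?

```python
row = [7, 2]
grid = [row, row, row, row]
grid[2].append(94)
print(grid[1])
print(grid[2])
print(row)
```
[7, 2, 94]
[7, 2, 94]
[7, 2, 94]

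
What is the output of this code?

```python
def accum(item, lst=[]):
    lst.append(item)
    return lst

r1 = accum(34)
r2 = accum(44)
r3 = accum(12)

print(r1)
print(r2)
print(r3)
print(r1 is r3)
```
[34, 44, 12]
[34, 44, 12]
[34, 44, 12]
True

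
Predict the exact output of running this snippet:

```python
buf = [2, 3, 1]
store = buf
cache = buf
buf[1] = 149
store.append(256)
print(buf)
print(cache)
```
[2, 149, 1, 256]
[2, 149, 1, 256]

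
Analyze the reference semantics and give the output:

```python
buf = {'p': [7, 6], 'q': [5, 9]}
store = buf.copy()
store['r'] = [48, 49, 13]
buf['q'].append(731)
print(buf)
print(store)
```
{'p': [7, 6], 'q': [5, 9, 731]}
{'p': [7, 6], 'q': [5, 9, 731], 'r': [48, 49, 13]}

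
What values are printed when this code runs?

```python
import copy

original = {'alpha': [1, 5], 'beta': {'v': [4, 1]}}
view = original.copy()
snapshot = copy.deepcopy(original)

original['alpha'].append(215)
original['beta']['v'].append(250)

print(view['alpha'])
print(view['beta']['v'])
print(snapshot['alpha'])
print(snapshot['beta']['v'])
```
[1, 5, 215]
[4, 1, 250]
[1, 5]
[4, 1]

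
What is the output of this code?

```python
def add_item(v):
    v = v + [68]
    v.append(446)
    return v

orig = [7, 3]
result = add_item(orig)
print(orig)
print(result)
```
[7, 3]
[7, 3, 68, 446]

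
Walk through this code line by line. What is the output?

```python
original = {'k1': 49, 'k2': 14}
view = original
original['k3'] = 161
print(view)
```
{'k1': 49, 'k2': 14, 'k3': 161}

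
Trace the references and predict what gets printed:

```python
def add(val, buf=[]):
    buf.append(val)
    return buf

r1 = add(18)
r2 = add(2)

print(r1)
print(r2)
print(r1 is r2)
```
[18, 2]
[18, 2]
True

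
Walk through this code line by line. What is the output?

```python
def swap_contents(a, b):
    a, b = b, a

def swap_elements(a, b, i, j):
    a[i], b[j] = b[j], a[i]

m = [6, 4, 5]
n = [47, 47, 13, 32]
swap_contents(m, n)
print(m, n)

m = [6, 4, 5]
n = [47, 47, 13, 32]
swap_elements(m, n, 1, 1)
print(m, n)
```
[6, 4, 5] [47, 47, 13, 32]
[6, 47, 5] [47, 4, 13, 32]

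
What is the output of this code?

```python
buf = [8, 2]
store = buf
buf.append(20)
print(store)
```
[8, 2, 20]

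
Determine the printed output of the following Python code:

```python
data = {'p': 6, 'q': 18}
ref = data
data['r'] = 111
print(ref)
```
{'p': 6, 'q': 18, 'r': 111}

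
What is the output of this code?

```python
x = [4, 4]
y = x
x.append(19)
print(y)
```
[4, 4, 19]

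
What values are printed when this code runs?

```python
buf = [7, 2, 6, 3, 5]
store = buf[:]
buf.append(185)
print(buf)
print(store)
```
[7, 2, 6, 3, 5, 185]
[7, 2, 6, 3, 5]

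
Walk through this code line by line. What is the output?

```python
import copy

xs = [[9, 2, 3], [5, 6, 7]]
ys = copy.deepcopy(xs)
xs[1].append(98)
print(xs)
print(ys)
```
[[9, 2, 3], [5, 6, 7, 98]]
[[9, 2, 3], [5, 6, 7]]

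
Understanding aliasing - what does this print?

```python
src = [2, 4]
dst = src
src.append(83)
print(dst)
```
[2, 4, 83]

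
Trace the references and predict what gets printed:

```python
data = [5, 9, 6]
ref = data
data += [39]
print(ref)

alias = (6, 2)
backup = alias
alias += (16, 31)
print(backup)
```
[5, 9, 6, 39]
(6, 2)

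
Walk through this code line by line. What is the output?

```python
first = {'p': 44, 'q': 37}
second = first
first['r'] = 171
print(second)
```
{'p': 44, 'q': 37, 'r': 171}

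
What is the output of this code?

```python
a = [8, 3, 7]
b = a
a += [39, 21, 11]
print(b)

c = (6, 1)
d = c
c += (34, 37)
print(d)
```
[8, 3, 7, 39, 21, 11]
(6, 1)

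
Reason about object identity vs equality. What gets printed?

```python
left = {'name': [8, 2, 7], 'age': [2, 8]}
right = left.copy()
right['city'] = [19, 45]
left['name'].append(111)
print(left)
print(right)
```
{'name': [8, 2, 7, 111], 'age': [2, 8]}
{'name': [8, 2, 7, 111], 'age': [2, 8], 'city': [19, 45]}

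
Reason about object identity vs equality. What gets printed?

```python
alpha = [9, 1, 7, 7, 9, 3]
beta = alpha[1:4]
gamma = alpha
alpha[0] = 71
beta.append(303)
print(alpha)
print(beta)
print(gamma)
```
[71, 1, 7, 7, 9, 3]
[1, 7, 7, 303]
[71, 1, 7, 7, 9, 3]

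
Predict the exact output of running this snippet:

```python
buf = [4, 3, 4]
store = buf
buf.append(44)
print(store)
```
[4, 3, 4, 44]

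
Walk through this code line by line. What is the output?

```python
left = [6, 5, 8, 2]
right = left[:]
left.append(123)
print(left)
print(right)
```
[6, 5, 8, 2, 123]
[6, 5, 8, 2]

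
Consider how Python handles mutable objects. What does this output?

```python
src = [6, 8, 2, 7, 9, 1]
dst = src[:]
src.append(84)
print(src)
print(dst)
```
[6, 8, 2, 7, 9, 1, 84]
[6, 8, 2, 7, 9, 1]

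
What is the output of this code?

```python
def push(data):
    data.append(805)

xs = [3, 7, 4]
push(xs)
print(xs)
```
[3, 7, 4, 805]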